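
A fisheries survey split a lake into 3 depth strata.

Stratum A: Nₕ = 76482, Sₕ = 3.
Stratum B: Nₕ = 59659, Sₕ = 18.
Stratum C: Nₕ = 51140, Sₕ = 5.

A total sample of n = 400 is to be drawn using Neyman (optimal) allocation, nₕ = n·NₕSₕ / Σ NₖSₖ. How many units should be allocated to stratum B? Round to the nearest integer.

Σ NₕSₕ = 76482·3 + 59659·18 + 51140·5 = 1559008.
Share for B: 1073862/1559008 = 0.68881.
n_B = 400 × 0.68881 = 275.524... → 276.

276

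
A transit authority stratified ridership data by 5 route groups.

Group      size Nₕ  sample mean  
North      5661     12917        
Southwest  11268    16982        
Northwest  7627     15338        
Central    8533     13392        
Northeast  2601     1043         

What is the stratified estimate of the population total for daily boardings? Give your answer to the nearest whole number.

498446018

North: 5661·12917 = 73123137
Southwest: 11268·16982 = 191353176
Northwest: 7627·15338 = 116982926
Central: 8533·13392 = 114273936
Northeast: 2601·1043 = 2712843
τ̂ = Σ Nₕx̄ₕ = 498446018.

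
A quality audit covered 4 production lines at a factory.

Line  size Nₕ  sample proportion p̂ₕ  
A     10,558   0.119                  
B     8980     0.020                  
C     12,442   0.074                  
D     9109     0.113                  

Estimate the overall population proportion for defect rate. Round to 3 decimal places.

N = 10558 + 8980 + 12442 + 9109 = 41089.
Overall proportion = Σ (Nₕ/N)·p̂ₕ.
Σ Nₕp̂ₕ = 1256.402 + 179.6 + 920.708 + 1029.317 = 3386.027.
3386.027 / 41089 = 0.08241... → 0.082.

0.082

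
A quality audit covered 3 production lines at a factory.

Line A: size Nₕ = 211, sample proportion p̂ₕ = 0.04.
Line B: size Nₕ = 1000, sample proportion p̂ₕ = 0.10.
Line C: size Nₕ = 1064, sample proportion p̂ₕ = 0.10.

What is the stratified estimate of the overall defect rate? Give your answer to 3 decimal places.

N = 211 + 1000 + 1064 = 2275.
Overall proportion = Σ (Nₕ/N)·p̂ₕ.
Σ Nₕp̂ₕ = 8.44 + 100 + 106.4 = 214.84.
214.84 / 2275 = 0.09444... → 0.094.

0.094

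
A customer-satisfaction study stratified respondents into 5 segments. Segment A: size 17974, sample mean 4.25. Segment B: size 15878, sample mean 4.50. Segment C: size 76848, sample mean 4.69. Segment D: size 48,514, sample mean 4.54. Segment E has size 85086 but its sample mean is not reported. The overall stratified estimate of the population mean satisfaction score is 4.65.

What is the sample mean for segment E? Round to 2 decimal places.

4.79

N = 17974 + 15878 + 76848 + 48514 + 85086 = 244300.
Overall total = μ·N = 4.65·244300 = 1135995.
Subtract the known strata: 17974·4.25 + 15878·4.50 + 76848·4.69 + 48514·4.54 = 728511.18.
Remaining total for segment E: 1135995 − 728511.18 = 407483.82.
Divide by its size: 407483.82 / 85086 = 4.7891... → 4.79.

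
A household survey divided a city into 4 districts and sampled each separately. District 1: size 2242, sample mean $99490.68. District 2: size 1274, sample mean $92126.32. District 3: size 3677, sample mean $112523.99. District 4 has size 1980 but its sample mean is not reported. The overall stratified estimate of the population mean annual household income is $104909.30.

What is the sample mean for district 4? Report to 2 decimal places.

105128.92

N = 2242 + 1274 + 3677 + 1980 = 9173.
Overall total = μ·N = 104909.30·9173 = 962333008.9.
Subtract the known strata: 2242·99490.68 + 1274·92126.32 + 3677·112523.99 = 754177747.47.
Remaining total for district 4: 962333008.9 − 754177747.47 = 208155261.43.
Divide by its size: 208155261.43 / 1980 = 105128.9199... → 105128.92.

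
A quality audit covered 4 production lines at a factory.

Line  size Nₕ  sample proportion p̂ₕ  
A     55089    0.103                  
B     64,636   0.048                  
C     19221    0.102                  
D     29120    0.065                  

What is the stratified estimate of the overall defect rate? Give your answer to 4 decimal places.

Wₕ = Nₕ/N with N = 168066: 0.3278, 0.3846, 0.1144, 0.1733.
p̂_st = 0.3278·0.103 + 0.3846·0.048 + 0.1144·0.102 + 0.1733·0.065 ≈ 0.075149... → 0.0751.

0.0751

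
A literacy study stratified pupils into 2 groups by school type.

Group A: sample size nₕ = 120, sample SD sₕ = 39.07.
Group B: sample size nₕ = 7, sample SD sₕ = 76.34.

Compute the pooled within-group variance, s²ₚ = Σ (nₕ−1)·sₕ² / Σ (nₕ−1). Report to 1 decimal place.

Degrees of freedom: 119 + 6 = 125.
Σ(nₕ−1)sₕ² = 119·1526.4649 + 6·5827.7956 = 216616.0967.
s²ₚ = 216616.0967 / 125 = 1732.929... → 1732.9.

1732.9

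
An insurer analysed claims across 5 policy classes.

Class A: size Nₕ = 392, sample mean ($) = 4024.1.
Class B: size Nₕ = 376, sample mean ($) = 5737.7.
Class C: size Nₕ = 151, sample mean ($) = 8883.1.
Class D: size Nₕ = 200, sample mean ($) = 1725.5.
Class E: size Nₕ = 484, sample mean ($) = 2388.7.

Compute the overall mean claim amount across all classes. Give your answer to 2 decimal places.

N = 1603; weights Wₕ = Nₕ/N = (0.2445, 0.2346, 0.0942, 0.1248, 0.3019).
x̄_st = Σ Wₕ·x̄ₕ = 0.2445·4024.1 + 0.2346·5737.7 + 0.0942·8883.1 + 0.1248·1725.5 + 0.3019·2388.7 ≈ 4103.1823...
→ 4103.18.

4103.18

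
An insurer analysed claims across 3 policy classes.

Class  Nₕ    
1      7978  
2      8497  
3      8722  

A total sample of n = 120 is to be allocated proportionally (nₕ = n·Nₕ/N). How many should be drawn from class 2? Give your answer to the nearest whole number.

40

Share of class 2 = 8497/25197 = 0.33722.
Allocate 120 × 0.33722 = 40.467... → 40.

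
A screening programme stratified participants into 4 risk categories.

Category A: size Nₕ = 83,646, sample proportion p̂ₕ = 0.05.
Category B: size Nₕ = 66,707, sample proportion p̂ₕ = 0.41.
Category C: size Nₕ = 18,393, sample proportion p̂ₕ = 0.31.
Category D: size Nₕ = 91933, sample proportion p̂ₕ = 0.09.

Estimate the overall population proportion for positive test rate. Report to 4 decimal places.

0.1746

N = 83646 + 66707 + 18393 + 91933 = 260679.
Overall proportion = Σ (Nₕ/N)·p̂ₕ.
Σ Nₕp̂ₕ = 4182.3 + 27349.87 + 5701.83 + 8273.97 = 45507.97.
45507.97 / 260679 = 0.174575... → 0.1746.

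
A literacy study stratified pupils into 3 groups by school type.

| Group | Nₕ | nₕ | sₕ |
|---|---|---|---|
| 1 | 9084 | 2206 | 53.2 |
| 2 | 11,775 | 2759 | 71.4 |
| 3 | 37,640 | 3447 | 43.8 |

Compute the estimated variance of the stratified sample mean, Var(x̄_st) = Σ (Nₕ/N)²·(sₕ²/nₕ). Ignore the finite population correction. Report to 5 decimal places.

0.33621

N = 58499; Wₕ = Nₕ/N.
group 1: (9084/58499)²·53.2²/2206 = 0.03093678
group 2: (11775/58499)²·71.4²/2759 = 0.07486342
group 3: (37640/58499)²·43.8²/3447 = 0.23041422
Sum = 0.33621442 → 0.33621.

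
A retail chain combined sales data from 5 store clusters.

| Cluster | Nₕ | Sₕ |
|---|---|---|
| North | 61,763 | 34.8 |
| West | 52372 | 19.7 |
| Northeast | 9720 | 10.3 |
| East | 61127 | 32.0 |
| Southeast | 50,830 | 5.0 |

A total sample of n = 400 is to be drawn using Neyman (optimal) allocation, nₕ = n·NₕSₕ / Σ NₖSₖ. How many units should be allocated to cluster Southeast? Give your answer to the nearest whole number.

North: NₕSₕ = 61763·34.8 = 2149352.4
West: NₕSₕ = 52372·19.7 = 1031728.4
Northeast: NₕSₕ = 9720·10.3 = 100116
East: NₕSₕ = 61127·32.0 = 1956064
Southeast: NₕSₕ = 50830·5.0 = 254150
Σ NₕSₕ = 5491410.8.
n_Southeast = 400·254150/5491410.8 = 18.513... → 19.

19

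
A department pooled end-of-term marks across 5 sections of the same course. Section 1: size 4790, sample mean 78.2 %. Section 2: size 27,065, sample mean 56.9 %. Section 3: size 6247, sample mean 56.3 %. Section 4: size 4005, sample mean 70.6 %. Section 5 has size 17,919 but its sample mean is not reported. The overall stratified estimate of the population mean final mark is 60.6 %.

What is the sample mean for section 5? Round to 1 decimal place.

60.7

Σ Nₕx̄ₕ = N·μ, so 17919·x̄_5 = 60026·60.6 − (4790·78.2 + 27065·56.9 + 6247·56.3 + 4005·70.6).
= 3637575.6 − 2549035.6 = 1088540.
x̄_5 = 1088540 / 17919 = 60.748... → 60.7.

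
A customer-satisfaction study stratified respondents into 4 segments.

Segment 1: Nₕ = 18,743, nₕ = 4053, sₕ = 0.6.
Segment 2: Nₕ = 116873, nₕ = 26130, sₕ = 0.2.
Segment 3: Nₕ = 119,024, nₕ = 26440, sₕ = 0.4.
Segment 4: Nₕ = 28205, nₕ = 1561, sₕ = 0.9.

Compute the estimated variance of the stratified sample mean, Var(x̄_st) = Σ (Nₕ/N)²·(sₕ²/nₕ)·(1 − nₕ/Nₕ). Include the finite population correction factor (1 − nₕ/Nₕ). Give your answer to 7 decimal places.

0.0000062

N = 282845; Wₕ = Nₕ/N.
segment 1: (18743/282845)²·0.6²/4053·(1 − 4053/18743) = 0.0000003057
segment 2: (116873/282845)²·0.2²/26130·(1 − 26130/116873) = 0.0000002029
segment 3: (119024/282845)²·0.4²/26440·(1 − 26440/119024) = 0.0000008336
segment 4: (28205/282845)²·0.9²/1561·(1 − 1561/28205) = 0.0000048743
Sum = 0.0000062165 → 0.0000062.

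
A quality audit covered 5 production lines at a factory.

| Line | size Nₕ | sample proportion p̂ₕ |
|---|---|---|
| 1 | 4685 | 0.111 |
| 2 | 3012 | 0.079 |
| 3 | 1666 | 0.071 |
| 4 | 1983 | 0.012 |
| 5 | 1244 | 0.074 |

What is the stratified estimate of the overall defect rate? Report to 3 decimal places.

Wₕ = Nₕ/N with N = 12590: 0.3721, 0.2392, 0.1323, 0.1575, 0.0988.
p̂_st = 0.3721·0.111 + 0.2392·0.079 + 0.1323·0.071 + 0.1575·0.012 + 0.0988·0.074 ≈ 0.07880... → 0.079.

0.079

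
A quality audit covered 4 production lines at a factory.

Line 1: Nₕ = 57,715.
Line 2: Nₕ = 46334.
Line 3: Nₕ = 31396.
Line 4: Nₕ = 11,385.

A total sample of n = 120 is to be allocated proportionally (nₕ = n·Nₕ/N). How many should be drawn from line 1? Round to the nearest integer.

47

N = 57715 + 46334 + 31396 + 11385 = 146830.
n_1 = 120·57715/146830 = 47.169... → 47.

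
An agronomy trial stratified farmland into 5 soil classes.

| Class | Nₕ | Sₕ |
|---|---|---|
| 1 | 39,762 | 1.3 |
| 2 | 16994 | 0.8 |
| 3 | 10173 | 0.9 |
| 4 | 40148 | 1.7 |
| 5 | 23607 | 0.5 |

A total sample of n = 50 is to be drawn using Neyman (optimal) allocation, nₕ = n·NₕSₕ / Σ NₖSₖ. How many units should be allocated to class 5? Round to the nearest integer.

4

1: NₕSₕ = 39762·1.3 = 51690.6
2: NₕSₕ = 16994·0.8 = 13595.2
3: NₕSₕ = 10173·0.9 = 9155.7
4: NₕSₕ = 40148·1.7 = 68251.6
5: NₕSₕ = 23607·0.5 = 11803.5
Σ NₕSₕ = 154496.6.
n_5 = 50·11803.5/154496.6 = 3.820... → 4.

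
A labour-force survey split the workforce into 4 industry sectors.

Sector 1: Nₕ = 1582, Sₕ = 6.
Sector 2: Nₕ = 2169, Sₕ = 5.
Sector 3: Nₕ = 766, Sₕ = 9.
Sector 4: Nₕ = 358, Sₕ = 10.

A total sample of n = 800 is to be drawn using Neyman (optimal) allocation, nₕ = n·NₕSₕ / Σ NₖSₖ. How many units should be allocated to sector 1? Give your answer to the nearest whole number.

246

Σ NₕSₕ = 1582·6 + 2169·5 + 766·9 + 358·10 = 30811.
Share for 1: 9492/30811 = 0.30807.
n_1 = 800 × 0.30807 = 246.457... → 246.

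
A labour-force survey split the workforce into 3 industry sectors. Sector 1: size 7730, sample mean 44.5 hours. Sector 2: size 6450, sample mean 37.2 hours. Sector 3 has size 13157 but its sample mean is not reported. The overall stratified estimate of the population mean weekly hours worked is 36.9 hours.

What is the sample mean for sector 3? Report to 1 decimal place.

N = 7730 + 6450 + 13157 = 27337.
Overall total = μ·N = 36.9·27337 = 1008735.3.
Subtract the known strata: 7730·44.5 + 6450·37.2 = 583925.
Remaining total for sector 3: 1008735.3 − 583925 = 424810.3.
Divide by its size: 424810.3 / 13157 = 32.288... → 32.3.

32.3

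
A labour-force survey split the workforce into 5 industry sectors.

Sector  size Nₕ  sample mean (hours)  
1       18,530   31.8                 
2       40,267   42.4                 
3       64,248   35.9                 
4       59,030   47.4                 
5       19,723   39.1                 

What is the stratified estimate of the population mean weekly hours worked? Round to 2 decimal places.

40.50

N = 201798; weights Wₕ = Nₕ/N = (0.0918, 0.1995, 0.3184, 0.2925, 0.0977).
x̄_st = Σ Wₕ·x̄ₕ = 0.0918·31.8 + 0.1995·42.4 + 0.3184·35.9 + 0.2925·47.4 + 0.0977·39.1 ≈ 40.4973...
→ 40.50.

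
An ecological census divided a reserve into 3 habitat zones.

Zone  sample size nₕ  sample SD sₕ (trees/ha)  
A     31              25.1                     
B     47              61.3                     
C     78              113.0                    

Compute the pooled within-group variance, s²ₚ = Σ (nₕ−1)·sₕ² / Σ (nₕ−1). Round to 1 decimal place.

7679.5

A: (31−1)·25.1² = 30·630.01 = 18900.3
B: (47−1)·61.3² = 46·3757.69 = 172853.74
C: (78−1)·113.0² = 77·12769 = 983213
Numerator = 1174967.04; denominator = Σ(nₕ−1) = 153.
s²ₚ = 1174967.04/153 = 7679.523... → 7679.5.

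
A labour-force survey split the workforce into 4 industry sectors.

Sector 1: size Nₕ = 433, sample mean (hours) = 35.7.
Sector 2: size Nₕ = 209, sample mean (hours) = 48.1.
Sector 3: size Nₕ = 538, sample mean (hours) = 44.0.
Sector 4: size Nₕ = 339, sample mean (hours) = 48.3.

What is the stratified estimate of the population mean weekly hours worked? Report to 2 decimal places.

43.16

N = 1519; weights Wₕ = Nₕ/N = (0.2851, 0.1376, 0.3542, 0.2232).
x̄_st = Σ Wₕ·x̄ₕ = 0.2851·35.7 + 0.1376·48.1 + 0.3542·44.0 + 0.2232·48.3 ≈ 43.1578...
→ 43.16.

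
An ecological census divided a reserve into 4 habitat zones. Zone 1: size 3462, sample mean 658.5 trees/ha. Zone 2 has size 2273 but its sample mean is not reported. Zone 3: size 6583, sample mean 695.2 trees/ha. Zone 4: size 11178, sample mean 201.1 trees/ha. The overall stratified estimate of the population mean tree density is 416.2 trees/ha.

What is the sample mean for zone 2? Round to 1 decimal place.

296.9

Σ Nₕx̄ₕ = N·μ, so 2273·x̄_2 = 23496·416.2 − (3462·658.5 + 6583·695.2 + 11178·201.1).
= 9779035.2 − 9104124.4 = 674910.8.
x̄_2 = 674910.8 / 2273 = 296.925... → 296.9.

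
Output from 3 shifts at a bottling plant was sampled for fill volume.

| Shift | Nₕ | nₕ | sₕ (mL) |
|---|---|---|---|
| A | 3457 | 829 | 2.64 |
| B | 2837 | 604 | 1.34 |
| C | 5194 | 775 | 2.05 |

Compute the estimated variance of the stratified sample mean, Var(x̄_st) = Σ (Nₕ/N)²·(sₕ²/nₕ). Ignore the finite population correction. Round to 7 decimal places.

0.0020511

N = 11488; Wₕ = Nₕ/N.
shift A: (3457/11488)²·2.64²/829 = 0.0007613130
shift B: (2837/11488)²·1.34²/604 = 0.0001813020
shift C: (5194/11488)²·2.05²/775 = 0.0011084626
Sum = 0.0020510776 → 0.0020511.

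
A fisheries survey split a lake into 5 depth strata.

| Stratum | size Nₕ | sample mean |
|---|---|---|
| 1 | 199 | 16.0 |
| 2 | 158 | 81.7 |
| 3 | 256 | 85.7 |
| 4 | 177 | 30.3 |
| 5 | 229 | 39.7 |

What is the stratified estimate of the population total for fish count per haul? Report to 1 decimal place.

1: 199·16.0 = 3184
2: 158·81.7 = 12908.6
3: 256·85.7 = 21939.2
4: 177·30.3 = 5363.1
5: 229·39.7 = 9091.3
τ̂ = Σ Nₕx̄ₕ = 52486.2.

52486.2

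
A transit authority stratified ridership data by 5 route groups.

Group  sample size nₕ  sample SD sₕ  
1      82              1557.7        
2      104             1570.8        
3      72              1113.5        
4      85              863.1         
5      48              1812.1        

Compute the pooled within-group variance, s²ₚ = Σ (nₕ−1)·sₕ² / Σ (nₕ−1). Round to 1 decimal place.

1957578.3

1: (82−1)·1557.7² = 81·2426429.29 = 196540772.49
2: (104−1)·1570.8² = 103·2467412.64 = 254143501.92
3: (72−1)·1113.5² = 71·1239882.25 = 88031639.75
4: (85−1)·863.1² = 84·744941.61 = 62575095.24
5: (48−1)·1812.1² = 47·3283706.41 = 154334201.27
Numerator = 755625210.67; denominator = Σ(nₕ−1) = 386.
s²ₚ = 755625210.67/386 = 1957578.266... → 1957578.3.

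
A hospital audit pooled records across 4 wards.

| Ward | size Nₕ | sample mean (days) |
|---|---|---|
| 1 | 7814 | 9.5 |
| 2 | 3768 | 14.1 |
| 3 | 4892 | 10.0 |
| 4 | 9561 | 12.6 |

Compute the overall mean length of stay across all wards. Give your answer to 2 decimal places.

N = 26035; weights Wₕ = Nₕ/N = (0.3001, 0.1447, 0.1879, 0.3672).
x̄_st = Σ Wₕ·x̄ₕ = 0.3001·9.5 + 0.1447·14.1 + 0.1879·10.0 + 0.3672·12.6 ≈ 11.3981...
→ 11.40.

11.40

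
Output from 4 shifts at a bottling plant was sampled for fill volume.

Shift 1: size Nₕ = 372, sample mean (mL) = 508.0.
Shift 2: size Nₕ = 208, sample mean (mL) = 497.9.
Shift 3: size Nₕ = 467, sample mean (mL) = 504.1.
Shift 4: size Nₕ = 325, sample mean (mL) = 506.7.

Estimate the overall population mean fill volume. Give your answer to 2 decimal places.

N = 372 + 208 + 467 + 325 = 1372.
Overall mean = Σ (Nₕ/N)·x̄ₕ — weight by population share, not a simple average.
Σ Nₕx̄ₕ = 372·508.0 + 208·497.9 + 467·504.1 + 325·506.7 = 188976 + 103563.2 + 235414.7 + 164677.5 = 692631.4.
Divide by N: 692631.4 / 1372 = 504.8334... → 504.83.

504.83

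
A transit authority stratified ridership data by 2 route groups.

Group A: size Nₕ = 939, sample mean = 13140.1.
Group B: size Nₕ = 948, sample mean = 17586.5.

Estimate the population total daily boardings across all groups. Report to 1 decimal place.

29010555.9

Estimate total by summing Nₕ·x̄ₕ over strata.
939·13140.1 + 948·17586.5 = 12338553.9 + 16672002 = 29010555.9.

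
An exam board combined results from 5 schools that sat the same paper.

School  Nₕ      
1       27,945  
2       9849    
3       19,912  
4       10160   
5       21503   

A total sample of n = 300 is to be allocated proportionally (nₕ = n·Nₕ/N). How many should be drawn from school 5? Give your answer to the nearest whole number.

72

Share of school 5 = 21503/89369 = 0.24061.
Allocate 300 × 0.24061 = 72.183... → 72.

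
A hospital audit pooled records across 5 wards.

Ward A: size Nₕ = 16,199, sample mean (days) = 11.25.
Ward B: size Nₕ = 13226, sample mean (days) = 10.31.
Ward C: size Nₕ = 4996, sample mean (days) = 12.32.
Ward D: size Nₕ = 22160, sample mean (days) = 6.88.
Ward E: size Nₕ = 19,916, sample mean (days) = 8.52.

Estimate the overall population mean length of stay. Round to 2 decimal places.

9.18

N = 76497; weights Wₕ = Nₕ/N = (0.2118, 0.1729, 0.0653, 0.2897, 0.2604).
x̄_st = Σ Wₕ·x̄ₕ = 0.2118·11.25 + 0.1729·10.31 + 0.0653·12.32 + 0.2897·6.88 + 0.2604·8.52 ≈ 9.1807...
→ 9.18.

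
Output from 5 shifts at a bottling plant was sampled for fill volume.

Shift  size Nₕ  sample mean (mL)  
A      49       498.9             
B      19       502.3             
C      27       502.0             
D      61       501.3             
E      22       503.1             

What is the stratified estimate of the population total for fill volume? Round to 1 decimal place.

A: 49·498.9 = 24446.1
B: 19·502.3 = 9543.7
C: 27·502.0 = 13554
D: 61·501.3 = 30579.3
E: 22·503.1 = 11068.2
τ̂ = Σ Nₕx̄ₕ = 89191.3.

89191.3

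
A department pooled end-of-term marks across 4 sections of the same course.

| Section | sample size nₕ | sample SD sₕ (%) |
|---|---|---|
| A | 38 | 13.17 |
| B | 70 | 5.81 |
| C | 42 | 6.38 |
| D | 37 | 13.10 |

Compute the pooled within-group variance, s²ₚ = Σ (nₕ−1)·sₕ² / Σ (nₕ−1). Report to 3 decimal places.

Degrees of freedom: 37 + 69 + 41 + 36 = 183.
Σ(nₕ−1)sₕ² = 37·173.4489 + 69·33.7561 + 41·40.7044 + 36·171.61 = 16593.6206.
s²ₚ = 16593.6206 / 183 = 90.67552... → 90.676.

90.676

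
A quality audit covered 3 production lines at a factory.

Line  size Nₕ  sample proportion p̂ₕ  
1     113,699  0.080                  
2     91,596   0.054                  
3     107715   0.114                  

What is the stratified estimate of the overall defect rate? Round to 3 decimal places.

Wₕ = Nₕ/N with N = 313010: 0.3632, 0.2926, 0.3441.
p̂_st = 0.3632·0.080 + 0.2926·0.054 + 0.3441·0.114 ≈ 0.08409... → 0.084.

0.084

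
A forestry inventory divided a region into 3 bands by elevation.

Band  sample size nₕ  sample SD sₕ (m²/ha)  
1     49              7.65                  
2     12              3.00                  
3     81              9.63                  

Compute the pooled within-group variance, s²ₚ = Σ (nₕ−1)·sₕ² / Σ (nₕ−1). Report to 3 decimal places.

74.295

1: (49−1)·7.65² = 48·58.5225 = 2809.08
2: (12−1)·3.00² = 11·9 = 99
3: (81−1)·9.63² = 80·92.7369 = 7418.952
Numerator = 10327.032; denominator = Σ(nₕ−1) = 139.
s²ₚ = 10327.032/139 = 74.29519... → 74.295.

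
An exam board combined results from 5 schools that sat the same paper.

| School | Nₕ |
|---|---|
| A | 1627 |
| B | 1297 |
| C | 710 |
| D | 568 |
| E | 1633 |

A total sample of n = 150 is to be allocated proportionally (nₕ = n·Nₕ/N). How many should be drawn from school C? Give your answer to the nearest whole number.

N = 1627 + 1297 + 710 + 568 + 1633 = 5835.
n_C = 150·710/5835 = 18.252... → 18.

18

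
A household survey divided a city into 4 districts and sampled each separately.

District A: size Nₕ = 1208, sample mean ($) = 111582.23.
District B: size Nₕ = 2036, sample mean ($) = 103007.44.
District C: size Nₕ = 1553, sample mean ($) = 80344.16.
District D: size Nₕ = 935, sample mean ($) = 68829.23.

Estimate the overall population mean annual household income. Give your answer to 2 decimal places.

N = 5732; weights Wₕ = Nₕ/N = (0.2107, 0.3552, 0.2709, 0.1631).
x̄_st = Σ Wₕ·x̄ₕ = 0.2107·111582.23 + 0.3552·103007.44 + 0.2709·80344.16 + 0.1631·68829.23 ≈ 93099.1438...
→ 93099.14.

93099.14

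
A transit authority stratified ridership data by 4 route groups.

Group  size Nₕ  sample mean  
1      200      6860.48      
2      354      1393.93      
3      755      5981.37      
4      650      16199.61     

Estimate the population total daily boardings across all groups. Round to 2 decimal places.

16911228.07

Estimate total by summing Nₕ·x̄ₕ over strata.
200·6860.48 + 354·1393.93 + 755·5981.37 + 650·16199.61 = 1372096 + 493451.22 + 4515934.35 + 10529746.5 = 16911228.07.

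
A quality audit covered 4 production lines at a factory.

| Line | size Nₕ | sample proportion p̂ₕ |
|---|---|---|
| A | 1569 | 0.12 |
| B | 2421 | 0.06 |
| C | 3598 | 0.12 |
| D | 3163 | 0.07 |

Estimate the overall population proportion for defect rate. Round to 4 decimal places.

Wₕ = Nₕ/N with N = 10751: 0.1459, 0.2252, 0.3347, 0.2942.
p̂_st = 0.1459·0.12 + 0.2252·0.06 + 0.3347·0.12 + 0.2942·0.07 ≈ 0.091778... → 0.0918.

0.0918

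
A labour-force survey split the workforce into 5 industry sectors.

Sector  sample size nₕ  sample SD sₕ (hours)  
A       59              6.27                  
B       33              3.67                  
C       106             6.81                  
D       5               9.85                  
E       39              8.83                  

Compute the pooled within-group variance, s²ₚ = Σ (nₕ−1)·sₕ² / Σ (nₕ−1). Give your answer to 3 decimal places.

A: (59−1)·6.27² = 58·39.3129 = 2280.1482
B: (33−1)·3.67² = 32·13.4689 = 431.0048
C: (106−1)·6.81² = 105·46.3761 = 4869.4905
D: (5−1)·9.85² = 4·97.0225 = 388.09
E: (39−1)·8.83² = 38·77.9689 = 2962.8182
Numerator = 10931.5517; denominator = Σ(nₕ−1) = 237.
s²ₚ = 10931.5517/237 = 46.12469... → 46.125.

46.125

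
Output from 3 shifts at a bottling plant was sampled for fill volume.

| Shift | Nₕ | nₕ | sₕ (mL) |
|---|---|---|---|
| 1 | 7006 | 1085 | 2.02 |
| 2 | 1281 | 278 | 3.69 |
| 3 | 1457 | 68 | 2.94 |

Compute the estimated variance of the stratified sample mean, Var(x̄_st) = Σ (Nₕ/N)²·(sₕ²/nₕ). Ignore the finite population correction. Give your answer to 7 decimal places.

0.0056327

N = 9744; Wₕ = Nₕ/N.
shift 1: (7006/9744)²·2.02²/1085 = 0.0019441900
shift 2: (1281/9744)²·3.69²/278 = 0.0008465091
shift 3: (1457/9744)²·2.94²/68 = 0.0028420408
Sum = 0.0056327399 → 0.0056327.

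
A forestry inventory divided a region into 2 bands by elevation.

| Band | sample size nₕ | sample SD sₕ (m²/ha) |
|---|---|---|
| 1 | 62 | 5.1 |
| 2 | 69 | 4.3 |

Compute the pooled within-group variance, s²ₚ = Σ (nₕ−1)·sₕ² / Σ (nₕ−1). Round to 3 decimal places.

22.046

Degrees of freedom: 61 + 68 = 129.
Σ(nₕ−1)sₕ² = 61·26.01 + 68·18.49 = 2843.93.
s²ₚ = 2843.93 / 129 = 22.04597... → 22.046.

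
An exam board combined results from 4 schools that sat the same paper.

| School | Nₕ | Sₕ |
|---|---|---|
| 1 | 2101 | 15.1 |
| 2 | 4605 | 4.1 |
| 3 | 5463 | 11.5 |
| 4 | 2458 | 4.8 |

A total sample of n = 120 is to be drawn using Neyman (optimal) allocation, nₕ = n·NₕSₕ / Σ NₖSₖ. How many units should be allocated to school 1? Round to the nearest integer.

1: NₕSₕ = 2101·15.1 = 31725.1
2: NₕSₕ = 4605·4.1 = 18880.5
3: NₕSₕ = 5463·11.5 = 62824.5
4: NₕSₕ = 2458·4.8 = 11798.4
Σ NₕSₕ = 125228.5.
n_1 = 120·31725.1/125228.5 = 30.401... → 30.

30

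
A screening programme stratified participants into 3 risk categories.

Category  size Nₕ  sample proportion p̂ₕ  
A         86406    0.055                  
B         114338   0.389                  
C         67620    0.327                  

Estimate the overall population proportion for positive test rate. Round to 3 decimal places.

N = 86406 + 114338 + 67620 = 268364.
Overall proportion = Σ (Nₕ/N)·p̂ₕ.
Σ Nₕp̂ₕ = 4752.33 + 44477.482 + 22111.74 = 71341.552.
71341.552 / 268364 = 0.26584... → 0.266.

0.266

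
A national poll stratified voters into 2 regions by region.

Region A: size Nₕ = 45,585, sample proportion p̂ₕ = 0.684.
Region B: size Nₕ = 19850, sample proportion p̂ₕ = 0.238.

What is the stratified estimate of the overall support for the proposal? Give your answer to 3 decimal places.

0.549

N = 45585 + 19850 = 65435.
Overall proportion = Σ (Nₕ/N)·p̂ₕ.
Σ Nₕp̂ₕ = 31180.14 + 4724.3 = 35904.44.
35904.44 / 65435 = 0.54870... → 0.549.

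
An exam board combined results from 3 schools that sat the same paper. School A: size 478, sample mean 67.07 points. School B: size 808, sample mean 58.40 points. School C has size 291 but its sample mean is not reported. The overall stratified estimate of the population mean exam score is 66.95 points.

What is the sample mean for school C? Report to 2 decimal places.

90.49

N = 478 + 808 + 291 = 1577.
Overall total = μ·N = 66.95·1577 = 105580.15.
Subtract the known strata: 478·67.07 + 808·58.40 = 79246.66.
Remaining total for school C: 105580.15 − 79246.66 = 26333.49.
Divide by its size: 26333.49 / 291 = 90.4931... → 90.49.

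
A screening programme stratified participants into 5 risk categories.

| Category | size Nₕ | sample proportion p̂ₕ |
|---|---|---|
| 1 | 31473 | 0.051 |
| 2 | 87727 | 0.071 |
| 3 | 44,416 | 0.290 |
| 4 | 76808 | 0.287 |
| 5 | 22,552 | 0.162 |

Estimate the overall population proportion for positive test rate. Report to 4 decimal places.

N = 31473 + 87727 + 44416 + 76808 + 22552 = 262976.
Overall proportion = Σ (Nₕ/N)·p̂ₕ.
Σ Nₕp̂ₕ = 1605.123 + 6228.617 + 12880.64 + 22043.896 + 3653.424 = 46411.7.
46411.7 / 262976 = 0.176486... → 0.1765.

0.1765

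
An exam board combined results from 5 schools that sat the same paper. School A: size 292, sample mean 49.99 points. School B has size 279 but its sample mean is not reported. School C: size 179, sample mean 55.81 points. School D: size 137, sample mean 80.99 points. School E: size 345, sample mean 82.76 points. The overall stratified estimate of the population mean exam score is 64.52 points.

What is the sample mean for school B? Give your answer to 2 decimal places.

Σ Nₕx̄ₕ = N·μ, so 279·x̄_B = 1232·64.52 − (292·49.99 + 179·55.81 + 137·80.99 + 345·82.76).
= 79488.64 − 64234.9 = 15253.74.
x̄_B = 15253.74 / 279 = 54.6729... → 54.67.

54.67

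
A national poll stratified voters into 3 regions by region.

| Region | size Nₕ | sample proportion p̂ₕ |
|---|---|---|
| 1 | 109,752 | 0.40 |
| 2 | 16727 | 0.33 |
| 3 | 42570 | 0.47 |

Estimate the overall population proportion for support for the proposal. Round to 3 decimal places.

Wₕ = Nₕ/N with N = 169049: 0.6492, 0.0989, 0.2518.
p̂_st = 0.6492·0.40 + 0.0989·0.33 + 0.2518·0.47 ≈ 0.41070... → 0.411.

0.411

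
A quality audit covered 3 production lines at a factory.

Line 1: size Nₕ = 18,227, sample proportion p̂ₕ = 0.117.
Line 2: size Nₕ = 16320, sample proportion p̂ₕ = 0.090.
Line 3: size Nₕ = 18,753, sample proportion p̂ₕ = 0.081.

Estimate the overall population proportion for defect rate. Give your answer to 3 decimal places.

N = 18227 + 16320 + 18753 = 53300.
Overall proportion = Σ (Nₕ/N)·p̂ₕ.
Σ Nₕp̂ₕ = 2132.559 + 1468.8 + 1518.993 = 5120.352.
5120.352 / 53300 = 0.09607... → 0.096.

0.096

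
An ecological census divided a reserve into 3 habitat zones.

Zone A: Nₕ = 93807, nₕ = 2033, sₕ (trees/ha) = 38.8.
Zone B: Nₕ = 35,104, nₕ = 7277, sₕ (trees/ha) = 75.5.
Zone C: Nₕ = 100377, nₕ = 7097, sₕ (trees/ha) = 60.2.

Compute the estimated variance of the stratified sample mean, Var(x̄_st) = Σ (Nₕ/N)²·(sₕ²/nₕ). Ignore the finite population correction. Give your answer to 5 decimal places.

N = 229288. Term for each stratum: Wₕ²sₕ²/nₕ.
Var(x̄_st) = 0.12394640 + 0.01836082 + 0.09786422 = 0.24017144 → 0.24017.

0.24017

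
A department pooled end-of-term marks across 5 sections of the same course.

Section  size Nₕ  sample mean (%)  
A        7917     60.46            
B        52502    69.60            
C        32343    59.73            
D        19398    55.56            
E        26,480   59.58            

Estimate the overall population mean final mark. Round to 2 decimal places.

N = 138640; weights Wₕ = Nₕ/N = (0.0571, 0.3787, 0.2333, 0.1399, 0.1910).
x̄_st = Σ Wₕ·x̄ₕ = 0.0571·60.46 + 0.3787·69.60 + 0.2333·59.73 + 0.1399·55.56 + 0.1910·59.58 ≈ 62.8973...
→ 62.90.

62.90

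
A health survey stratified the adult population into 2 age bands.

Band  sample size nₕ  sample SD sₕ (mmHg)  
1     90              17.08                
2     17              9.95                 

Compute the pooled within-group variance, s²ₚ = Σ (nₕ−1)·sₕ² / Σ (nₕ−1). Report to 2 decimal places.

Degrees of freedom: 89 + 16 = 105.
Σ(nₕ−1)sₕ² = 89·291.7264 + 16·99.0025 = 27547.6896.
s²ₚ = 27547.6896 / 105 = 262.3589... → 262.36.

262.36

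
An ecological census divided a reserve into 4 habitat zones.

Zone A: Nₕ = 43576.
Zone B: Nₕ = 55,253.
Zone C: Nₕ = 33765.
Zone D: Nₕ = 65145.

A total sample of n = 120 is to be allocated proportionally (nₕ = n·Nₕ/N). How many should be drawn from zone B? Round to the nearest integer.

34

N = 43576 + 55253 + 33765 + 65145 = 197739.
n_B = 120·55253/197739 = 33.531... → 34.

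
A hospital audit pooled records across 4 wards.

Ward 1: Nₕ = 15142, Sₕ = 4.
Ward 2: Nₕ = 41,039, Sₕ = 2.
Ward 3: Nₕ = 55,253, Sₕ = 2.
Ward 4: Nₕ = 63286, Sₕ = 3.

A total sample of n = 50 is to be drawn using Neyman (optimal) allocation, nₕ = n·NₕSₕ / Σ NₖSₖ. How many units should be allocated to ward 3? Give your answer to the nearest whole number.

Σ NₕSₕ = 15142·4 + 41039·2 + 55253·2 + 63286·3 = 443010.
Share for 3: 110506/443010 = 0.24944.
n_3 = 50 × 0.24944 = 12.472... → 12.

12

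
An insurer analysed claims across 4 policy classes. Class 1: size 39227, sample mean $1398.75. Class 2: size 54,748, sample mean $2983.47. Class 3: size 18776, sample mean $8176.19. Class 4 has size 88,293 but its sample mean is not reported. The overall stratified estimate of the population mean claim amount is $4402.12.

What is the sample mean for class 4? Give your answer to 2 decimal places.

N = 39227 + 54748 + 18776 + 88293 = 201044.
Overall total = μ·N = 4402.12·201044 = 885019813.28.
Subtract the known strata: 39227·1398.75 + 54748·2983.47 + 18776·8176.19 = 371723925.25.
Remaining total for class 4: 885019813.28 − 371723925.25 = 513295888.03.
Divide by its size: 513295888.03 / 88293 = 5813.5513... → 5813.55.

5813.55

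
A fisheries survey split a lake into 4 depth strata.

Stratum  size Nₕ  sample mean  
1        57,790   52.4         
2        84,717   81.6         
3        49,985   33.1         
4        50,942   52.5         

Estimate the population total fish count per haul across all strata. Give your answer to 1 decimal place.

14270061.7

Estimate total by summing Nₕ·x̄ₕ over strata.
57790·52.4 + 84717·81.6 + 49985·33.1 + 50942·52.5 = 3028196 + 6912907.2 + 1654503.5 + 2674455 = 14270061.7.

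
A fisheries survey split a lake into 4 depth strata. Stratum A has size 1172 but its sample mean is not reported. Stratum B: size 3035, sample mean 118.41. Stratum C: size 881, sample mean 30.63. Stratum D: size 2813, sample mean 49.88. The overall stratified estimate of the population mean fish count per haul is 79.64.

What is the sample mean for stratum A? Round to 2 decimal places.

87.51

N = 1172 + 3035 + 881 + 2813 = 7901.
Overall total = μ·N = 79.64·7901 = 629235.64.
Subtract the known strata: 3035·118.41 + 881·30.63 + 2813·49.88 = 526671.82.
Remaining total for stratum A: 629235.64 − 526671.82 = 102563.82.
Divide by its size: 102563.82 / 1172 = 87.5118... → 87.51.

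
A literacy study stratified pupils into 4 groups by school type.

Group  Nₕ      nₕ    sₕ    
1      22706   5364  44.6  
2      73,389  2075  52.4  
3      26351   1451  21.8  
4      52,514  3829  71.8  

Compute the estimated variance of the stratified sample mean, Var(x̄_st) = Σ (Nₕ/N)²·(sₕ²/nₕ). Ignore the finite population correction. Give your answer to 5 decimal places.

0.36779

N = 174960. Term for each stratum: Wₕ²sₕ²/nₕ.
Var(x̄_st) = 0.00624575 + 0.23282460 + 0.00742955 + 0.12129312 = 0.36779302 → 0.36779.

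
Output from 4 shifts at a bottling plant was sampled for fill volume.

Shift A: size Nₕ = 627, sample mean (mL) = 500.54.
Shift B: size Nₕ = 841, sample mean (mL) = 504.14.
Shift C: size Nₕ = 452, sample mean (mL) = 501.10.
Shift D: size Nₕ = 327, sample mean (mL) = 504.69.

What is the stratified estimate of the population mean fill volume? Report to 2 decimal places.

x̄_st = (Σ Nₕx̄ₕ) / (Σ Nₕ) = (627·500.54 + 841·504.14 + 452·501.10 + 327·504.69) / 2247
= 1129351.15 / 2247 = 502.6040... → 502.60.

502.60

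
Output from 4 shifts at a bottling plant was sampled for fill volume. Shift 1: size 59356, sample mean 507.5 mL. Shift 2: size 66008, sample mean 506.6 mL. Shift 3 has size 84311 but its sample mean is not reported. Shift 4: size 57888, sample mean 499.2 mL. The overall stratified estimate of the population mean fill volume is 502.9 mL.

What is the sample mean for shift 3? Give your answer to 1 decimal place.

499.3

N = 59356 + 66008 + 84311 + 57888 = 267563.
Overall total = μ·N = 502.9·267563 = 134557432.7.
Subtract the known strata: 59356·507.5 + 66008·506.6 + 57888·499.2 = 92460512.4.
Remaining total for shift 3: 134557432.7 − 92460512.4 = 42096920.3.
Divide by its size: 42096920.3 / 84311 = 499.305... → 499.3.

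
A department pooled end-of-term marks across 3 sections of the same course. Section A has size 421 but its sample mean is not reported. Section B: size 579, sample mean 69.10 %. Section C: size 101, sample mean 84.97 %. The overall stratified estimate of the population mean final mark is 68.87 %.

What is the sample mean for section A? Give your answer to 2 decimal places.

64.69

Σ Nₕx̄ₕ = N·μ, so 421·x̄_A = 1101·68.87 − (579·69.10 + 101·84.97).
= 75825.87 − 48590.87 = 27235.
x̄_A = 27235 / 421 = 64.6912... → 64.69.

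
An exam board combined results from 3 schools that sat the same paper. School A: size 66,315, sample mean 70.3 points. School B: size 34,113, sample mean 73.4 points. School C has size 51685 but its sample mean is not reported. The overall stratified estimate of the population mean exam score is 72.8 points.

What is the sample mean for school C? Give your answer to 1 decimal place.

75.6

N = 66315 + 34113 + 51685 = 152113.
Overall total = μ·N = 72.8·152113 = 11073826.4.
Subtract the known strata: 66315·70.3 + 34113·73.4 = 7165838.7.
Remaining total for school C: 11073826.4 − 7165838.7 = 3907987.7.
Divide by its size: 3907987.7 / 51685 = 75.612... → 75.6.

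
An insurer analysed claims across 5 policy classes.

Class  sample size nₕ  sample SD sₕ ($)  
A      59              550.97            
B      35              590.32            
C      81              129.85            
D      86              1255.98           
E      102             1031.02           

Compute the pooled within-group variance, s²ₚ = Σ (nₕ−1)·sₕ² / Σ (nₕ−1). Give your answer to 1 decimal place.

A: (59−1)·550.97² = 58·303567.9409 = 17606940.5722
B: (35−1)·590.32² = 34·348477.7024 = 11848241.8816
C: (81−1)·129.85² = 80·16861.0225 = 1348881.8
D: (86−1)·1255.98² = 85·1577485.7604 = 134086289.634
E: (102−1)·1031.02² = 101·1063002.2404 = 107363226.2804
Numerator = 272253580.1682; denominator = Σ(nₕ−1) = 358.
s²ₚ = 272253580.1682/358 = 760484.861... → 760484.9.

760484.9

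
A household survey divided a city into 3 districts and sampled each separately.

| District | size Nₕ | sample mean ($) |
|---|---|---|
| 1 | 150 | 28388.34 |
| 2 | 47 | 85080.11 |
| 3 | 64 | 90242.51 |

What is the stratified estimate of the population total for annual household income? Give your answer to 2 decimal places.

14032536.81

1: 150·28388.34 = 4258251
2: 47·85080.11 = 3998765.17
3: 64·90242.51 = 5775520.64
τ̂ = Σ Nₕx̄ₕ = 14032536.81.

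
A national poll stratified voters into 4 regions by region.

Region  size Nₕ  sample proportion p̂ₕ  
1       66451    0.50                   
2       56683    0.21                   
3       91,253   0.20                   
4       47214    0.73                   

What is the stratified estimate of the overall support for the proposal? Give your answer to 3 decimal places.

0.374

N = 66451 + 56683 + 91253 + 47214 = 261601.
Overall proportion = Σ (Nₕ/N)·p̂ₕ.
Σ Nₕp̂ₕ = 33225.5 + 11903.43 + 18250.6 + 34466.22 = 97845.75.
97845.75 / 261601 = 0.37403... → 0.374.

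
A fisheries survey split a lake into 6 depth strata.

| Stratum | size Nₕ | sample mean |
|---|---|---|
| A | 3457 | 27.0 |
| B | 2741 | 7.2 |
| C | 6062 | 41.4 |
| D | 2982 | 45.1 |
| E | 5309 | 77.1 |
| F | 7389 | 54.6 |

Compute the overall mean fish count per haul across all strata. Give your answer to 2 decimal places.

46.93

x̄_st = (Σ Nₕx̄ₕ) / (Σ Nₕ) = (3457·27.0 + 2741·7.2 + 6062·41.4 + 2982·45.1 + 5309·77.1 + 7389·54.6) / 27940
= 1311292.5 / 27940 = 46.9324... → 46.93.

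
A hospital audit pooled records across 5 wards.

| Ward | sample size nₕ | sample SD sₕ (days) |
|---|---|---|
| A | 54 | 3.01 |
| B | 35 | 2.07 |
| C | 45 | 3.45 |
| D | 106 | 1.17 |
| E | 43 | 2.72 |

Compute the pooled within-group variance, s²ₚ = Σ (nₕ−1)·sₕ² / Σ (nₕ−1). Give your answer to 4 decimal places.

5.7700

A: (54−1)·3.01² = 53·9.0601 = 480.1853
B: (35−1)·2.07² = 34·4.2849 = 145.6866
C: (45−1)·3.45² = 44·11.9025 = 523.71
D: (106−1)·1.17² = 105·1.3689 = 143.7345
E: (43−1)·2.72² = 42·7.3984 = 310.7328
Numerator = 1604.0492; denominator = Σ(nₕ−1) = 278.
s²ₚ = 1604.0492/278 = 5.769961... → 5.7700.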